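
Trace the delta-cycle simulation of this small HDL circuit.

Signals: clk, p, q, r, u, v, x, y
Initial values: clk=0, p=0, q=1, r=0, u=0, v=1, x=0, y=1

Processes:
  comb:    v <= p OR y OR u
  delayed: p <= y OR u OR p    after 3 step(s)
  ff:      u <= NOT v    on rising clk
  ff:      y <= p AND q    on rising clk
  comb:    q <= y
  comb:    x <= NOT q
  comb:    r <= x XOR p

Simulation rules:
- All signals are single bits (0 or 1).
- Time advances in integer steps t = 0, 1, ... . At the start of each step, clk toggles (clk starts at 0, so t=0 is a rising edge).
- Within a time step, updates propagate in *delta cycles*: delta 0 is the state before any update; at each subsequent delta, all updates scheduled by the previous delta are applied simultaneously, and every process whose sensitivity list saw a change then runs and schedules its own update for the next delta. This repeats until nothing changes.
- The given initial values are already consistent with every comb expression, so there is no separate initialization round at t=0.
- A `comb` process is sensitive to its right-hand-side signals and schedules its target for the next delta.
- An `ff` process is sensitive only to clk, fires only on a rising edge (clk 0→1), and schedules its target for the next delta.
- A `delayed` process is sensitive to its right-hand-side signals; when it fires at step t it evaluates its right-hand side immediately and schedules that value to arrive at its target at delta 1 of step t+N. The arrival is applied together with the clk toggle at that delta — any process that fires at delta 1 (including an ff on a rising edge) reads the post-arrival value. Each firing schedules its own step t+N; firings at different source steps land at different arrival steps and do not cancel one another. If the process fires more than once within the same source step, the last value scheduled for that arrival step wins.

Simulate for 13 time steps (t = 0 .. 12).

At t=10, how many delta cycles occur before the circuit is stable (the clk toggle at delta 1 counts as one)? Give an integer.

3

t=0 Δ0: p=0 q=1 x=0 u=0 r=0 clk=0 v=1 y=1
  Δ1: clk:0→1
  Δ2: y:1→0
  Δ3: q:1→0, v:1→0
  Δ4: x:0→1
  Δ5: r:0→1
  (5Δ to stable)
t=1 Δ0: p=0 q=0 x=1 u=0 r=1 clk=1 v=0 y=0
  Δ1: clk:1→0
  (1Δ to stable)
t=2 Δ0: p=0 q=0 x=1 u=0 r=1 clk=0 v=0 y=0
  Δ1: clk:0→1
  Δ2: u:0→1
  Δ3: v:0→1
  (3Δ to stable)
t=3 Δ0: p=0 q=0 x=1 u=1 r=1 clk=1 v=1 y=0
  Δ1: clk:1→0
  (1Δ to stable)
t=4 Δ0: p=0 q=0 x=1 u=1 r=1 clk=0 v=1 y=0
  Δ1: clk:0→1
  Δ2: u:1→0
  Δ3: v:1→0
  (3Δ to stable)
t=5 Δ0: p=0 q=0 x=1 u=0 r=1 clk=1 v=0 y=0
  Δ1: p:0→1, clk:1→0
  Δ2: r:1→0, v:0→1
  (2Δ to stable)
t=6 Δ0: p=1 q=0 x=1 u=0 r=0 clk=0 v=1 y=0
  Δ1: clk:0→1
  (1Δ to stable)
t=7 Δ0: p=1 q=0 x=1 u=0 r=0 clk=1 v=1 y=0
  Δ1: p:1→0, clk:1→0
  Δ2: r:0→1, v:1→0
  (2Δ to stable)
t=8 Δ0: p=0 q=0 x=1 u=0 r=1 clk=0 v=0 y=0
  Δ1: p:0→1, clk:0→1
  Δ2: u:0→1, r:1→0, v:0→1
  (2Δ to stable)
t=9 Δ0: p=1 q=0 x=1 u=1 r=0 clk=1 v=1 y=0
  Δ1: clk:1→0
  (1Δ to stable)
t=10 Δ0: p=1 q=0 x=1 u=1 r=0 clk=0 v=1 y=0
  Δ1: p:1→0, clk:0→1
  Δ2: u:1→0, r:0→1
  Δ3: v:1→0
  (3Δ to stable)
t=11 Δ0: p=0 q=0 x=1 u=0 r=1 clk=1 v=0 y=0
  Δ1: p:0→1, clk:1→0
  Δ2: r:1→0, v:0→1
  (2Δ to stable)
t=12 Δ0: p=1 q=0 x=1 u=0 r=0 clk=0 v=1 y=0
  Δ1: clk:0→1
  (1Δ to stable)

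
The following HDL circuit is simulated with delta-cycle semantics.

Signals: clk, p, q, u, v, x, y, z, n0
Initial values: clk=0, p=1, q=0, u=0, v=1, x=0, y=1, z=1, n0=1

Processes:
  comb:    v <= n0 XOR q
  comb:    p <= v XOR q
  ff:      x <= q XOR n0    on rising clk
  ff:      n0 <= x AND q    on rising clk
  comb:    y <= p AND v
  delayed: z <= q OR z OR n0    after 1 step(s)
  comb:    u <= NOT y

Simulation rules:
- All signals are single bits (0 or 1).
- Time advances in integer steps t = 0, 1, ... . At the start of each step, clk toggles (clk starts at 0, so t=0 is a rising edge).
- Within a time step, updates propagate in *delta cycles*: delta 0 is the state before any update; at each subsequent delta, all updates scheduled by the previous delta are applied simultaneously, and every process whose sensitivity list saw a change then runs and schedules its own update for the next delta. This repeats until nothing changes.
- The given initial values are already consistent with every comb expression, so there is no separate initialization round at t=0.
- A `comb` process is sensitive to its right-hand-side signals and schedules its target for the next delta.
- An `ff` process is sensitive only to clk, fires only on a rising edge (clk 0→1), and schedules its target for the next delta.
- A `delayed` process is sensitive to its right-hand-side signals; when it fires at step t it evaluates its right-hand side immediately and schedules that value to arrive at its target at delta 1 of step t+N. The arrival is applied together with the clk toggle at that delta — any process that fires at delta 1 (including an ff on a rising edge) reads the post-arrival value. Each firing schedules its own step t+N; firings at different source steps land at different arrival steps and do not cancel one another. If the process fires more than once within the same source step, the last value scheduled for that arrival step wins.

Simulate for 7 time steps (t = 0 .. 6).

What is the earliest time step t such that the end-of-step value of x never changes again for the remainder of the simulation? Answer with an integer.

[bits: q,clk,u,v,y,p,n0,x,z]
t=0: Δ0=000111101 Δ1=010111101 Δ2=010111011 Δ3=010011011 Δ4=010000011 Δ5=011000011 | 5Δ
t=1: Δ0=011000011 Δ1=001000011 | 1Δ
t=2: Δ0=001000011 Δ1=011000011 Δ2=011000001 | 2Δ
t=3: Δ0=011000001 Δ1=001000001 | 1Δ
t=4: Δ0=001000001 Δ1=011000001 | 1Δ
t=5: Δ0=011000001 Δ1=001000001 | 1Δ
t=6: Δ0=001000001 Δ1=011000001 | 1Δ

2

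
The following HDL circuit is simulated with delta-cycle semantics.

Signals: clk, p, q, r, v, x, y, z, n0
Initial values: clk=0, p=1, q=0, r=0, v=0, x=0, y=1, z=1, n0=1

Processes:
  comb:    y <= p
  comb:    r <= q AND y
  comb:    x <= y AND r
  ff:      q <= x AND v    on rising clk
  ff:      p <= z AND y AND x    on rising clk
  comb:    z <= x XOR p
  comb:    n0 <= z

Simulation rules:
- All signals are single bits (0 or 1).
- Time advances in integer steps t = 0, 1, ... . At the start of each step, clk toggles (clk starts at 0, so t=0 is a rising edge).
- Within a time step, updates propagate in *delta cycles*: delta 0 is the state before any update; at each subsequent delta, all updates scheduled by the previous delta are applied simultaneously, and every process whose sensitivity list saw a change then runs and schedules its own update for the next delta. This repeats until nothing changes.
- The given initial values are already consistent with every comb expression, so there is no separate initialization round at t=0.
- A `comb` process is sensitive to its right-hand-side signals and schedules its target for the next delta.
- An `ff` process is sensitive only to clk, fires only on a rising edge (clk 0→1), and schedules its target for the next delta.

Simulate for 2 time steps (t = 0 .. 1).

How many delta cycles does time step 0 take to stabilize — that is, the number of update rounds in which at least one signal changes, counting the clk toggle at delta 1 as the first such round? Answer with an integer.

4

[bits: x,r,p,n0,y,clk,v,z,q]
t=0: Δ0=001110010 Δ1=001111010 Δ2=000111010 Δ3=000101000 Δ4=000001000 | 4Δ
t=1: Δ0=000001000 Δ1=000000000 | 1Δ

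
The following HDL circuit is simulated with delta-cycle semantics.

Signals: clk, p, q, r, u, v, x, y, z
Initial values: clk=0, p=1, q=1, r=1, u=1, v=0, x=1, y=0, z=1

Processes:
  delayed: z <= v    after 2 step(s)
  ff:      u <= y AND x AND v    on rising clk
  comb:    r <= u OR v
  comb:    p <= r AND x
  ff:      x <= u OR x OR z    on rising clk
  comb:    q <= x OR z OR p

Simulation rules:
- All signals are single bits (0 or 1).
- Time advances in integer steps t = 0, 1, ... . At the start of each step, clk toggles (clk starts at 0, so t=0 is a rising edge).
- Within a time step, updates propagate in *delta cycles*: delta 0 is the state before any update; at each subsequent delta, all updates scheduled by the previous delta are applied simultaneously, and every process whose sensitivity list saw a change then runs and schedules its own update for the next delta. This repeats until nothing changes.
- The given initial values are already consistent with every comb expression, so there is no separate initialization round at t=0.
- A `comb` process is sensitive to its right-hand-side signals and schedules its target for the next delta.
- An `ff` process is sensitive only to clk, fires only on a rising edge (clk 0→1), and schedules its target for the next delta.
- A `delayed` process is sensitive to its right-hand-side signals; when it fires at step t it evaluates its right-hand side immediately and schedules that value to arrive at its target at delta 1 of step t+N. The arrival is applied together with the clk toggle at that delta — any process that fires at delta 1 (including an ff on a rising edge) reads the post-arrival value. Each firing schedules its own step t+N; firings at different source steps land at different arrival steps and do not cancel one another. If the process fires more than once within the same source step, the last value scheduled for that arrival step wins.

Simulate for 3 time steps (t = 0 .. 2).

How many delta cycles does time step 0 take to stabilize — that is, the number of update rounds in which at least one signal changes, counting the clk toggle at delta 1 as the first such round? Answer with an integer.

[bits: p,q,v,y,clk,z,r,u,x]
t=0: Δ0=110001111 Δ1=110011111 Δ2=110011101 Δ3=110011001 Δ4=010011001 | 4Δ
t=1: Δ0=010011001 Δ1=010001001 | 1Δ
t=2: Δ0=010001001 Δ1=010011001 | 1Δ

4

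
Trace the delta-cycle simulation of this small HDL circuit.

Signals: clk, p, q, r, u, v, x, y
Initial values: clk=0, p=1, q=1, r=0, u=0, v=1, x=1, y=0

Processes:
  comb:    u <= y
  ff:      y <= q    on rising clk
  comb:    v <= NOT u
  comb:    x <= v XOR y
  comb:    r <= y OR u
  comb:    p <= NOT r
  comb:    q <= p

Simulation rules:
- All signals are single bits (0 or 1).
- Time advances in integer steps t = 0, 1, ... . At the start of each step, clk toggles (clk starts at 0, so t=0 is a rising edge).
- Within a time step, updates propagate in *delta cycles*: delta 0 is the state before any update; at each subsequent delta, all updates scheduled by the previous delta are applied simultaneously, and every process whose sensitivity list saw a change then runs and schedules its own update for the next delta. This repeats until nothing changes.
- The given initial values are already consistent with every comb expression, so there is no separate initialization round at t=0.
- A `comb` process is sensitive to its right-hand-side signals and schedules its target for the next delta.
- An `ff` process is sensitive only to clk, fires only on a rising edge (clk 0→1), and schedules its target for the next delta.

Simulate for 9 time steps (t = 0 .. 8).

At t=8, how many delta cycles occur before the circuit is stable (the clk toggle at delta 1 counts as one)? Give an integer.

t=0 Δ0: p=1 r=0 clk=0 v=1 y=0 q=1 x=1 u=0
  Δ1: clk:0→1
  Δ2: y:0→1
  Δ3: r:0→1, x:1→0, u:0→1
  Δ4: p:1→0, v:1→0
  Δ5: q:1→0, x:0→1
  (5Δ to stable)
t=1 Δ0: p=0 r=1 clk=1 v=0 y=1 q=0 x=1 u=1
  Δ1: clk:1→0
  (1Δ to stable)
t=2 Δ0: p=0 r=1 clk=0 v=0 y=1 q=0 x=1 u=1
  Δ1: clk:0→1
  Δ2: y:1→0
  Δ3: x:1→0, u:1→0
  Δ4: r:1→0, v:0→1
  Δ5: p:0→1, x:0→1
  Δ6: q:0→1
  (6Δ to stable)
t=3 Δ0: p=1 r=0 clk=1 v=1 y=0 q=1 x=1 u=0
  Δ1: clk:1→0
  (1Δ to stable)
t=4 Δ0: p=1 r=0 clk=0 v=1 y=0 q=1 x=1 u=0
  Δ1: clk:0→1
  Δ2: y:0→1
  Δ3: r:0→1, x:1→0, u:0→1
  Δ4: p:1→0, v:1→0
  Δ5: q:1→0, x:0→1
  (5Δ to stable)
t=5 Δ0: p=0 r=1 clk=1 v=0 y=1 q=0 x=1 u=1
  Δ1: clk:1→0
  (1Δ to stable)
t=6 Δ0: p=0 r=1 clk=0 v=0 y=1 q=0 x=1 u=1
  Δ1: clk:0→1
  Δ2: y:1→0
  Δ3: x:1→0, u:1→0
  Δ4: r:1→0, v:0→1
  Δ5: p:0→1, x:0→1
  Δ6: q:0→1
  (6Δ to stable)
t=7 Δ0: p=1 r=0 clk=1 v=1 y=0 q=1 x=1 u=0
  Δ1: clk:1→0
  (1Δ to stable)
t=8 Δ0: p=1 r=0 clk=0 v=1 y=0 q=1 x=1 u=0
  Δ1: clk:0→1
  Δ2: y:0→1
  Δ3: r:0→1, x:1→0, u:0→1
  Δ4: p:1→0, v:1→0
  Δ5: q:1→0, x:0→1
  (5Δ to stable)

5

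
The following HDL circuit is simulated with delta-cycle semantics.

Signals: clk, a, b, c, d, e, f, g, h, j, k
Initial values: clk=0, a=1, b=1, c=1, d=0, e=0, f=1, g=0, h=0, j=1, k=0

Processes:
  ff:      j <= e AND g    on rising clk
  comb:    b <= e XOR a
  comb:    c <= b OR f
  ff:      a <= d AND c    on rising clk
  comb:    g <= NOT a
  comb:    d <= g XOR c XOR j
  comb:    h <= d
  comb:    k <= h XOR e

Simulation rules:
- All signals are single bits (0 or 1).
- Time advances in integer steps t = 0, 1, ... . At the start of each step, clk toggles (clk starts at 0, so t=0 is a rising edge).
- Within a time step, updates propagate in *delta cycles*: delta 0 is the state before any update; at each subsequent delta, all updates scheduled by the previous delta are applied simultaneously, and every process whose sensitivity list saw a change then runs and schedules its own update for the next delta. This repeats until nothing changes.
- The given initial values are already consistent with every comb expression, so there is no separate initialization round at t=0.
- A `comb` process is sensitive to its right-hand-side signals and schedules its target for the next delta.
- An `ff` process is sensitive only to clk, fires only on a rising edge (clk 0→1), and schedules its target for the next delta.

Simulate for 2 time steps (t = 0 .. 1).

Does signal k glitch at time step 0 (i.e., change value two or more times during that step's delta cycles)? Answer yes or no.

yes

[bits: h,clk,f,d,a,b,c,j,g,k,e]
t=0: Δ0=00101111000 Δ1=01101111000 Δ2=01100110000 Δ3=01110010100 Δ4=11100010100 Δ5=01100010110 Δ6=01100010100 | 6Δ
t=1: Δ0=01100010100 Δ1=00100010100 | 1Δ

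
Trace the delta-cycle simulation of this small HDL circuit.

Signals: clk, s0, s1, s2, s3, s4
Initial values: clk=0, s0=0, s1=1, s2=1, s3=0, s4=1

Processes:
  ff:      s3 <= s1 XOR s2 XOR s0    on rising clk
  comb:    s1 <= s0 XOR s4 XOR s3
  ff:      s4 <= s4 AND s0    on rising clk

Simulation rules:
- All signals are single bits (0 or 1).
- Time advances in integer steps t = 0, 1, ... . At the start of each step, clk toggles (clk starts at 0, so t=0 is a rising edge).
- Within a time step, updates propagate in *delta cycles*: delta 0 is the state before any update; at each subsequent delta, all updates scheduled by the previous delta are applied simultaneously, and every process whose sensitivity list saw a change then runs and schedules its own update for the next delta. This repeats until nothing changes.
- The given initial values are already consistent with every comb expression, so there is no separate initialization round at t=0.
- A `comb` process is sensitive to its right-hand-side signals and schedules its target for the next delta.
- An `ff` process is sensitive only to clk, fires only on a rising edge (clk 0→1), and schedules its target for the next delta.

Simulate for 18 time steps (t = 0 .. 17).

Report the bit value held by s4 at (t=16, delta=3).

0

t=0 Δ0: clk=0 s0=0 s1=1 s2=1 s4=1 s3=0
  Δ1: clk:0→1
  Δ2: s4:1→0
  Δ3: s1:1→0
  (3Δ to stable)
t=1 Δ0: clk=1 s0=0 s1=0 s2=1 s4=0 s3=0
  Δ1: clk:1→0
  (1Δ to stable)
t=2 Δ0: clk=0 s0=0 s1=0 s2=1 s4=0 s3=0
  Δ1: clk:0→1
  Δ2: s3:0→1
  Δ3: s1:0→1
  (3Δ to stable)
t=3 Δ0: clk=1 s0=0 s1=1 s2=1 s4=0 s3=1
  Δ1: clk:1→0
  (1Δ to stable)
t=4 Δ0: clk=0 s0=0 s1=1 s2=1 s4=0 s3=1
  Δ1: clk:0→1
  Δ2: s3:1→0
  Δ3: s1:1→0
  (3Δ to stable)
t=5 Δ0: clk=1 s0=0 s1=0 s2=1 s4=0 s3=0
  Δ1: clk:1→0
  (1Δ to stable)
t=6 Δ0: clk=0 s0=0 s1=0 s2=1 s4=0 s3=0
  Δ1: clk:0→1
  Δ2: s3:0→1
  Δ3: s1:0→1
  (3Δ to stable)
t=7 Δ0: clk=1 s0=0 s1=1 s2=1 s4=0 s3=1
  Δ1: clk:1→0
  (1Δ to stable)
t=8 Δ0: clk=0 s0=0 s1=1 s2=1 s4=0 s3=1
  Δ1: clk:0→1
  Δ2: s3:1→0
  Δ3: s1:1→0
  (3Δ to stable)
t=9 Δ0: clk=1 s0=0 s1=0 s2=1 s4=0 s3=0
  Δ1: clk:1→0
  (1Δ to stable)
t=10 Δ0: clk=0 s0=0 s1=0 s2=1 s4=0 s3=0
  Δ1: clk:0→1
  Δ2: s3:0→1
  Δ3: s1:0→1
  (3Δ to stable)
t=11 Δ0: clk=1 s0=0 s1=1 s2=1 s4=0 s3=1
  Δ1: clk:1→0
  (1Δ to stable)
t=12 Δ0: clk=0 s0=0 s1=1 s2=1 s4=0 s3=1
  Δ1: clk:0→1
  Δ2: s3:1→0
  Δ3: s1:1→0
  (3Δ to stable)
t=13 Δ0: clk=1 s0=0 s1=0 s2=1 s4=0 s3=0
  Δ1: clk:1→0
  (1Δ to stable)
t=14 Δ0: clk=0 s0=0 s1=0 s2=1 s4=0 s3=0
  Δ1: clk:0→1
  Δ2: s3:0→1
  Δ3: s1:0→1
  (3Δ to stable)
t=15 Δ0: clk=1 s0=0 s1=1 s2=1 s4=0 s3=1
  Δ1: clk:1→0
  (1Δ to stable)
t=16 Δ0: clk=0 s0=0 s1=1 s2=1 s4=0 s3=1
  Δ1: clk:0→1
  Δ2: s3:1→0
  Δ3: s1:1→0
  (3Δ to stable)
t=17 Δ0: clk=1 s0=0 s1=0 s2=1 s4=0 s3=0
  Δ1: clk:1→0
  (1Δ to stable)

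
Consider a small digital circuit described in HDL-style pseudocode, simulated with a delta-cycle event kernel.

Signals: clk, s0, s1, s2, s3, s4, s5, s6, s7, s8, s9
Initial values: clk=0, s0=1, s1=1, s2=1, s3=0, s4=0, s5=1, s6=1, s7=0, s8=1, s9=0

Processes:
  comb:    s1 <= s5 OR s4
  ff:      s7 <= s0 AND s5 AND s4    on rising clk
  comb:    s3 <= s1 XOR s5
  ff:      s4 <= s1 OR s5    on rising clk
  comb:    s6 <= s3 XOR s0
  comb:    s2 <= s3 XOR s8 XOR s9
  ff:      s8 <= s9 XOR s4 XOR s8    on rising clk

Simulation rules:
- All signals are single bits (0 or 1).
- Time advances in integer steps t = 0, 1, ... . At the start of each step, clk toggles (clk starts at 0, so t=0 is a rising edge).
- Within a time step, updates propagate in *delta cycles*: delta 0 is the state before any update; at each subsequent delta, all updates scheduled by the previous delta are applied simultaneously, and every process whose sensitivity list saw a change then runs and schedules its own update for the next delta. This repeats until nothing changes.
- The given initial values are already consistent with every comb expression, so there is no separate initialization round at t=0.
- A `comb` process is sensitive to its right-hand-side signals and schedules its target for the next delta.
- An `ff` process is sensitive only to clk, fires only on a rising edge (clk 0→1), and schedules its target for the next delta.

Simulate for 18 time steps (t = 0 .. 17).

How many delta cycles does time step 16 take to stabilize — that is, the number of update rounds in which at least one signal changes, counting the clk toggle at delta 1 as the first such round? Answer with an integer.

t0.Δ0 s6=1 s3=0 s2=1 s5=1 s0=1 s4=0 clk=0 s9=0 s7=0 s1=1 s8=1
t0.Δ1 s6=1 s3=0 s2=1 s5=1 s0=1 s4=0 clk=1 s9=0 s7=0 s1=1 s8=1
t0.Δ2 s6=1 s3=0 s2=1 s5=1 s0=1 s4=1 clk=1 s9=0 s7=0 s1=1 s8=1
t1.Δ0 s6=1 s3=0 s2=1 s5=1 s0=1 s4=1 clk=1 s9=0 s7=0 s1=1 s8=1
t1.Δ1 s6=1 s3=0 s2=1 s5=1 s0=1 s4=1 clk=0 s9=0 s7=0 s1=1 s8=1
t2.Δ0 s6=1 s3=0 s2=1 s5=1 s0=1 s4=1 clk=0 s9=0 s7=0 s1=1 s8=1
t2.Δ1 s6=1 s3=0 s2=1 s5=1 s0=1 s4=1 clk=1 s9=0 s7=0 s1=1 s8=1
t2.Δ2 s6=1 s3=0 s2=1 s5=1 s0=1 s4=1 clk=1 s9=0 s7=1 s1=1 s8=0
t2.Δ3 s6=1 s3=0 s2=0 s5=1 s0=1 s4=1 clk=1 s9=0 s7=1 s1=1 s8=0
t3.Δ0 s6=1 s3=0 s2=0 s5=1 s0=1 s4=1 clk=1 s9=0 s7=1 s1=1 s8=0
t3.Δ1 s6=1 s3=0 s2=0 s5=1 s0=1 s4=1 clk=0 s9=0 s7=1 s1=1 s8=0
t4.Δ0 s6=1 s3=0 s2=0 s5=1 s0=1 s4=1 clk=0 s9=0 s7=1 s1=1 s8=0
t4.Δ1 s6=1 s3=0 s2=0 s5=1 s0=1 s4=1 clk=1 s9=0 s7=1 s1=1 s8=0
t4.Δ2 s6=1 s3=0 s2=0 s5=1 s0=1 s4=1 clk=1 s9=0 s7=1 s1=1 s8=1
t4.Δ3 s6=1 s3=0 s2=1 s5=1 s0=1 s4=1 clk=1 s9=0 s7=1 s1=1 s8=1
t5.Δ0 s6=1 s3=0 s2=1 s5=1 s0=1 s4=1 clk=1 s9=0 s7=1 s1=1 s8=1
t5.Δ1 s6=1 s3=0 s2=1 s5=1 s0=1 s4=1 clk=0 s9=0 s7=1 s1=1 s8=1
t6.Δ0 s6=1 s3=0 s2=1 s5=1 s0=1 s4=1 clk=0 s9=0 s7=1 s1=1 s8=1
t6.Δ1 s6=1 s3=0 s2=1 s5=1 s0=1 s4=1 clk=1 s9=0 s7=1 s1=1 s8=1
t6.Δ2 s6=1 s3=0 s2=1 s5=1 s0=1 s4=1 clk=1 s9=0 s7=1 s1=1 s8=0
t6.Δ3 s6=1 s3=0 s2=0 s5=1 s0=1 s4=1 clk=1 s9=0 s7=1 s1=1 s8=0
t7.Δ0 s6=1 s3=0 s2=0 s5=1 s0=1 s4=1 clk=1 s9=0 s7=1 s1=1 s8=0
t7.Δ1 s6=1 s3=0 s2=0 s5=1 s0=1 s4=1 clk=0 s9=0 s7=1 s1=1 s8=0
t8.Δ0 s6=1 s3=0 s2=0 s5=1 s0=1 s4=1 clk=0 s9=0 s7=1 s1=1 s8=0
t8.Δ1 s6=1 s3=0 s2=0 s5=1 s0=1 s4=1 clk=1 s9=0 s7=1 s1=1 s8=0
t8.Δ2 s6=1 s3=0 s2=0 s5=1 s0=1 s4=1 clk=1 s9=0 s7=1 s1=1 s8=1
t8.Δ3 s6=1 s3=0 s2=1 s5=1 s0=1 s4=1 clk=1 s9=0 s7=1 s1=1 s8=1
t9.Δ0 s6=1 s3=0 s2=1 s5=1 s0=1 s4=1 clk=1 s9=0 s7=1 s1=1 s8=1
t9.Δ1 s6=1 s3=0 s2=1 s5=1 s0=1 s4=1 clk=0 s9=0 s7=1 s1=1 s8=1
t10.Δ0 s6=1 s3=0 s2=1 s5=1 s0=1 s4=1 clk=0 s9=0 s7=1 s1=1 s8=1
t10.Δ1 s6=1 s3=0 s2=1 s5=1 s0=1 s4=1 clk=1 s9=0 s7=1 s1=1 s8=1
t10.Δ2 s6=1 s3=0 s2=1 s5=1 s0=1 s4=1 clk=1 s9=0 s7=1 s1=1 s8=0
t10.Δ3 s6=1 s3=0 s2=0 s5=1 s0=1 s4=1 clk=1 s9=0 s7=1 s1=1 s8=0
t11.Δ0 s6=1 s3=0 s2=0 s5=1 s0=1 s4=1 clk=1 s9=0 s7=1 s1=1 s8=0
t11.Δ1 s6=1 s3=0 s2=0 s5=1 s0=1 s4=1 clk=0 s9=0 s7=1 s1=1 s8=0
t12.Δ0 s6=1 s3=0 s2=0 s5=1 s0=1 s4=1 clk=0 s9=0 s7=1 s1=1 s8=0
t12.Δ1 s6=1 s3=0 s2=0 s5=1 s0=1 s4=1 clk=1 s9=0 s7=1 s1=1 s8=0
t12.Δ2 s6=1 s3=0 s2=0 s5=1 s0=1 s4=1 clk=1 s9=0 s7=1 s1=1 s8=1
t12.Δ3 s6=1 s3=0 s2=1 s5=1 s0=1 s4=1 clk=1 s9=0 s7=1 s1=1 s8=1
t13.Δ0 s6=1 s3=0 s2=1 s5=1 s0=1 s4=1 clk=1 s9=0 s7=1 s1=1 s8=1
t13.Δ1 s6=1 s3=0 s2=1 s5=1 s0=1 s4=1 clk=0 s9=0 s7=1 s1=1 s8=1
t14.Δ0 s6=1 s3=0 s2=1 s5=1 s0=1 s4=1 clk=0 s9=0 s7=1 s1=1 s8=1
t14.Δ1 s6=1 s3=0 s2=1 s5=1 s0=1 s4=1 clk=1 s9=0 s7=1 s1=1 s8=1
t14.Δ2 s6=1 s3=0 s2=1 s5=1 s0=1 s4=1 clk=1 s9=0 s7=1 s1=1 s8=0
t14.Δ3 s6=1 s3=0 s2=0 s5=1 s0=1 s4=1 clk=1 s9=0 s7=1 s1=1 s8=0
t15.Δ0 s6=1 s3=0 s2=0 s5=1 s0=1 s4=1 clk=1 s9=0 s7=1 s1=1 s8=0
t15.Δ1 s6=1 s3=0 s2=0 s5=1 s0=1 s4=1 clk=0 s9=0 s7=1 s1=1 s8=0
t16.Δ0 s6=1 s3=0 s2=0 s5=1 s0=1 s4=1 clk=0 s9=0 s7=1 s1=1 s8=0
t16.Δ1 s6=1 s3=0 s2=0 s5=1 s0=1 s4=1 clk=1 s9=0 s7=1 s1=1 s8=0
t16.Δ2 s6=1 s3=0 s2=0 s5=1 s0=1 s4=1 clk=1 s9=0 s7=1 s1=1 s8=1
t16.Δ3 s6=1 s3=0 s2=1 s5=1 s0=1 s4=1 clk=1 s9=0 s7=1 s1=1 s8=1
t17.Δ0 s6=1 s3=0 s2=1 s5=1 s0=1 s4=1 clk=1 s9=0 s7=1 s1=1 s8=1
t17.Δ1 s6=1 s3=0 s2=1 s5=1 s0=1 s4=1 clk=0 s9=0 s7=1 s1=1 s8=1

3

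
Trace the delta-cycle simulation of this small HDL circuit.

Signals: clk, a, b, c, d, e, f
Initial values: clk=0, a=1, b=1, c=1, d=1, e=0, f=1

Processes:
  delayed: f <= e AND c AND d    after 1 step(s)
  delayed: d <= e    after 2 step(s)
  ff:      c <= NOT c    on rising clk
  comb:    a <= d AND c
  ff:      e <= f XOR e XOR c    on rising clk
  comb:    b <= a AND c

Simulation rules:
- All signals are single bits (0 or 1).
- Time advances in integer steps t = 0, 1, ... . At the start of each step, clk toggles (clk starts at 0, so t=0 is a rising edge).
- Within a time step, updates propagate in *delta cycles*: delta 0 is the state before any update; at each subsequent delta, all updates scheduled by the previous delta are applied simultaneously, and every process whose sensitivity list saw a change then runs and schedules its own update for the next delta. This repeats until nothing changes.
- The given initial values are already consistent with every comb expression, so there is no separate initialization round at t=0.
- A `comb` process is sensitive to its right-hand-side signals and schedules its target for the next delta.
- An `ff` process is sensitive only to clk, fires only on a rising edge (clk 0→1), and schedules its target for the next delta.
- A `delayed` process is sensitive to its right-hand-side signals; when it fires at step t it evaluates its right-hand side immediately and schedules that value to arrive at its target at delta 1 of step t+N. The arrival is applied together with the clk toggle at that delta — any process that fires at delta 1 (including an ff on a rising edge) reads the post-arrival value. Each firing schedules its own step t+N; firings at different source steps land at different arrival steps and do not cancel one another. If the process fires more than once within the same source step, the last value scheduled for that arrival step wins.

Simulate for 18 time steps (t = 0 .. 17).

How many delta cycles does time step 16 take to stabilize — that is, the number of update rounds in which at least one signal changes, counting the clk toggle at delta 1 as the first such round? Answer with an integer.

t=0 Δ0: e=0 a=1 f=1 d=1 b=1 clk=0 c=1
  Δ1: clk:0→1
  Δ2: c:1→0
  Δ3: a:1→0, b:1→0
  (3Δ to stable)
t=1 Δ0: e=0 a=0 f=1 d=1 b=0 clk=1 c=0
  Δ1: f:1→0, clk:1→0
  (1Δ to stable)
t=2 Δ0: e=0 a=0 f=0 d=1 b=0 clk=0 c=0
  Δ1: clk:0→1
  Δ2: c:0→1
  Δ3: a:0→1
  Δ4: b:0→1
  (4Δ to stable)
t=3 Δ0: e=0 a=1 f=0 d=1 b=1 clk=1 c=1
  Δ1: clk:1→0
  (1Δ to stable)
t=4 Δ0: e=0 a=1 f=0 d=1 b=1 clk=0 c=1
  Δ1: clk:0→1
  Δ2: e:0→1, c:1→0
  Δ3: a:1→0, b:1→0
  (3Δ to stable)
t=5 Δ0: e=1 a=0 f=0 d=1 b=0 clk=1 c=0
  Δ1: clk:1→0
  (1Δ to stable)
t=6 Δ0: e=1 a=0 f=0 d=1 b=0 clk=0 c=0
  Δ1: clk:0→1
  Δ2: c:0→1
  Δ3: a:0→1
  Δ4: b:0→1
  (4Δ to stable)
t=7 Δ0: e=1 a=1 f=0 d=1 b=1 clk=1 c=1
  Δ1: f:0→1, clk:1→0
  (1Δ to stable)
t=8 Δ0: e=1 a=1 f=1 d=1 b=1 clk=0 c=1
  Δ1: clk:0→1
  Δ2: c:1→0
  Δ3: a:1→0, b:1→0
  (3Δ to stable)
t=9 Δ0: e=1 a=0 f=1 d=1 b=0 clk=1 c=0
  Δ1: f:1→0, clk:1→0
  (1Δ to stable)
t=10 Δ0: e=1 a=0 f=0 d=1 b=0 clk=0 c=0
  Δ1: clk:0→1
  Δ2: c:0→1
  Δ3: a:0→1
  Δ4: b:0→1
  (4Δ to stable)
t=11 Δ0: e=1 a=1 f=0 d=1 b=1 clk=1 c=1
  Δ1: f:0→1, clk:1→0
  (1Δ to stable)
t=12 Δ0: e=1 a=1 f=1 d=1 b=1 clk=0 c=1
  Δ1: clk:0→1
  Δ2: c:1→0
  Δ3: a:1→0, b:1→0
  (3Δ to stable)
t=13 Δ0: e=1 a=0 f=1 d=1 b=0 clk=1 c=0
  Δ1: f:1→0, clk:1→0
  (1Δ to stable)
t=14 Δ0: e=1 a=0 f=0 d=1 b=0 clk=0 c=0
  Δ1: clk:0→1
  Δ2: c:0→1
  Δ3: a:0→1
  Δ4: b:0→1
  (4Δ to stable)
t=15 Δ0: e=1 a=1 f=0 d=1 b=1 clk=1 c=1
  Δ1: f:0→1, clk:1→0
  (1Δ to stable)
t=16 Δ0: e=1 a=1 f=1 d=1 b=1 clk=0 c=1
  Δ1: clk:0→1
  Δ2: c:1→0
  Δ3: a:1→0, b:1→0
  (3Δ to stable)
t=17 Δ0: e=1 a=0 f=1 d=1 b=0 clk=1 c=0
  Δ1: f:1→0, clk:1→0
  (1Δ to stable)

3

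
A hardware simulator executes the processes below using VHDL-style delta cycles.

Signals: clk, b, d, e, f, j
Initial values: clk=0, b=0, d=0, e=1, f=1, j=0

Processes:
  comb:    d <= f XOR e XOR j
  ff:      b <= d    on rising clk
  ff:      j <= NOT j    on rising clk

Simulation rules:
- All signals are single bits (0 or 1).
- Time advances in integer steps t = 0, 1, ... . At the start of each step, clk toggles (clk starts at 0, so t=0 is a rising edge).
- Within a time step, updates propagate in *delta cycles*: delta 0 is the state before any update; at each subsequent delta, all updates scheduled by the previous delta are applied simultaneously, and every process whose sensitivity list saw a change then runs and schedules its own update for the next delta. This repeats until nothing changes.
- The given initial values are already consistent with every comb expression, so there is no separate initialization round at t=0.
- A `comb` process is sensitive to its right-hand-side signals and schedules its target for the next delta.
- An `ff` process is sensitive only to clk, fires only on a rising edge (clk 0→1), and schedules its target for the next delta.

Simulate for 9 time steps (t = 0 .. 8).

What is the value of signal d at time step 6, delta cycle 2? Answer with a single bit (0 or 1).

1

[bits: f,j,e,b,d,clk]
t=0: Δ0=101000 Δ1=101001 Δ2=111001 Δ3=111011 | 3Δ
t=1: Δ0=111011 Δ1=111010 | 1Δ
t=2: Δ0=111010 Δ1=111011 Δ2=101111 Δ3=101101 | 3Δ
t=3: Δ0=101101 Δ1=101100 | 1Δ
t=4: Δ0=101100 Δ1=101101 Δ2=111001 Δ3=111011 | 3Δ
t=5: Δ0=111011 Δ1=111010 | 1Δ
t=6: Δ0=111010 Δ1=111011 Δ2=101111 Δ3=101101 | 3Δ
t=7: Δ0=101101 Δ1=101100 | 1Δ
t=8: Δ0=101100 Δ1=101101 Δ2=111001 Δ3=111011 | 3Δ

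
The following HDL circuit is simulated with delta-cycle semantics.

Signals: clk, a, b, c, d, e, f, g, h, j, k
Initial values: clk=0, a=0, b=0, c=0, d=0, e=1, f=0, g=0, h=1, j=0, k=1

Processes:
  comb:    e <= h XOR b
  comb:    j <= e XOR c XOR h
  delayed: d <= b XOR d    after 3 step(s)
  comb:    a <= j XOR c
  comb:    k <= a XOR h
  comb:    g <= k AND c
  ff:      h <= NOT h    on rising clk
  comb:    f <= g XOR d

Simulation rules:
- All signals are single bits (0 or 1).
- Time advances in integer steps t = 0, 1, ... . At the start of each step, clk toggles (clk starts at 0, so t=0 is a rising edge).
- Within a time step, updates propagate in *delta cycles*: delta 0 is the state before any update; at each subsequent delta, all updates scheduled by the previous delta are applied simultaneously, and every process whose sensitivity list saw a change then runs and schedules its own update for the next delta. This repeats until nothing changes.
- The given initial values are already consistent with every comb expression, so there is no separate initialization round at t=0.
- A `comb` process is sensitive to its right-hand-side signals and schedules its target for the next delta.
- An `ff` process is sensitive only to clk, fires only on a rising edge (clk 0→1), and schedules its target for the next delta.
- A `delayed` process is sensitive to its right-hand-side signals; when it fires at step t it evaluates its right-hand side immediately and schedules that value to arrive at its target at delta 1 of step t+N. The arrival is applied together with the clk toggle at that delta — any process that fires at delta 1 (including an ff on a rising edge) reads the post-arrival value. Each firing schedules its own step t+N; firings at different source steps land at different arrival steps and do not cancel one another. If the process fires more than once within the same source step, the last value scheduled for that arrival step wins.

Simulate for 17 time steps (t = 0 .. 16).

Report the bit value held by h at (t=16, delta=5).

0

t=0 Δ0: d=0 c=0 a=0 j=0 h=1 f=0 b=0 g=0 k=1 e=1 clk=0
  Δ1: clk:0→1
  Δ2: h:1→0
  Δ3: j:0→1, k:1→0, e:1→0
  Δ4: a:0→1, j:1→0
  Δ5: a:1→0, k:0→1
  Δ6: k:1→0
  (6Δ to stable)
t=1 Δ0: d=0 c=0 a=0 j=0 h=0 f=0 b=0 g=0 k=0 e=0 clk=1
  Δ1: clk:1→0
  (1Δ to stable)
t=2 Δ0: d=0 c=0 a=0 j=0 h=0 f=0 b=0 g=0 k=0 e=0 clk=0
  Δ1: clk:0→1
  Δ2: h:0→1
  Δ3: j:0→1, k:0→1, e:0→1
  Δ4: a:0→1, j:1→0
  Δ5: a:1→0, k:1→0
  Δ6: k:0→1
  (6Δ to stable)
t=3 Δ0: d=0 c=0 a=0 j=0 h=1 f=0 b=0 g=0 k=1 e=1 clk=1
  Δ1: clk:1→0
  (1Δ to stable)
t=4 Δ0: d=0 c=0 a=0 j=0 h=1 f=0 b=0 g=0 k=1 e=1 clk=0
  Δ1: clk:0→1
  Δ2: h:1→0
  Δ3: j:0→1, k:1→0, e:1→0
  Δ4: a:0→1, j:1→0
  Δ5: a:1→0, k:0→1
  Δ6: k:1→0
  (6Δ to stable)
t=5 Δ0: d=0 c=0 a=0 j=0 h=0 f=0 b=0 g=0 k=0 e=0 clk=1
  Δ1: clk:1→0
  (1Δ to stable)
t=6 Δ0: d=0 c=0 a=0 j=0 h=0 f=0 b=0 g=0 k=0 e=0 clk=0
  Δ1: clk:0→1
  Δ2: h:0→1
  Δ3: j:0→1, k:0→1, e:0→1
  Δ4: a:0→1, j:1→0
  Δ5: a:1→0, k:1→0
  Δ6: k:0→1
  (6Δ to stable)
t=7 Δ0: d=0 c=0 a=0 j=0 h=1 f=0 b=0 g=0 k=1 e=1 clk=1
  Δ1: clk:1→0
  (1Δ to stable)
t=8 Δ0: d=0 c=0 a=0 j=0 h=1 f=0 b=0 g=0 k=1 e=1 clk=0
  Δ1: clk:0→1
  Δ2: h:1→0
  Δ3: j:0→1, k:1→0, e:1→0
  Δ4: a:0→1, j:1→0
  Δ5: a:1→0, k:0→1
  Δ6: k:1→0
  (6Δ to stable)
t=9 Δ0: d=0 c=0 a=0 j=0 h=0 f=0 b=0 g=0 k=0 e=0 clk=1
  Δ1: clk:1→0
  (1Δ to stable)
t=10 Δ0: d=0 c=0 a=0 j=0 h=0 f=0 b=0 g=0 k=0 e=0 clk=0
  Δ1: clk:0→1
  Δ2: h:0→1
  Δ3: j:0→1, k:0→1, e:0→1
  Δ4: a:0→1, j:1→0
  Δ5: a:1→0, k:1→0
  Δ6: k:0→1
  (6Δ to stable)
t=11 Δ0: d=0 c=0 a=0 j=0 h=1 f=0 b=0 g=0 k=1 e=1 clk=1
  Δ1: clk:1→0
  (1Δ to stable)
t=12 Δ0: d=0 c=0 a=0 j=0 h=1 f=0 b=0 g=0 k=1 e=1 clk=0
  Δ1: clk:0→1
  Δ2: h:1→0
  Δ3: j:0→1, k:1→0, e:1→0
  Δ4: a:0→1, j:1→0
  Δ5: a:1→0, k:0→1
  Δ6: k:1→0
  (6Δ to stable)
t=13 Δ0: d=0 c=0 a=0 j=0 h=0 f=0 b=0 g=0 k=0 e=0 clk=1
  Δ1: clk:1→0
  (1Δ to stable)
t=14 Δ0: d=0 c=0 a=0 j=0 h=0 f=0 b=0 g=0 k=0 e=0 clk=0
  Δ1: clk:0→1
  Δ2: h:0→1
  Δ3: j:0→1, k:0→1, e:0→1
  Δ4: a:0→1, j:1→0
  Δ5: a:1→0, k:1→0
  Δ6: k:0→1
  (6Δ to stable)
t=15 Δ0: d=0 c=0 a=0 j=0 h=1 f=0 b=0 g=0 k=1 e=1 clk=1
  Δ1: clk:1→0
  (1Δ to stable)
t=16 Δ0: d=0 c=0 a=0 j=0 h=1 f=0 b=0 g=0 k=1 e=1 clk=0
  Δ1: clk:0→1
  Δ2: h:1→0
  Δ3: j:0→1, k:1→0, e:1→0
  Δ4: a:0→1, j:1→0
  Δ5: a:1→0, k:0→1
  Δ6: k:1→0
  (6Δ to stable)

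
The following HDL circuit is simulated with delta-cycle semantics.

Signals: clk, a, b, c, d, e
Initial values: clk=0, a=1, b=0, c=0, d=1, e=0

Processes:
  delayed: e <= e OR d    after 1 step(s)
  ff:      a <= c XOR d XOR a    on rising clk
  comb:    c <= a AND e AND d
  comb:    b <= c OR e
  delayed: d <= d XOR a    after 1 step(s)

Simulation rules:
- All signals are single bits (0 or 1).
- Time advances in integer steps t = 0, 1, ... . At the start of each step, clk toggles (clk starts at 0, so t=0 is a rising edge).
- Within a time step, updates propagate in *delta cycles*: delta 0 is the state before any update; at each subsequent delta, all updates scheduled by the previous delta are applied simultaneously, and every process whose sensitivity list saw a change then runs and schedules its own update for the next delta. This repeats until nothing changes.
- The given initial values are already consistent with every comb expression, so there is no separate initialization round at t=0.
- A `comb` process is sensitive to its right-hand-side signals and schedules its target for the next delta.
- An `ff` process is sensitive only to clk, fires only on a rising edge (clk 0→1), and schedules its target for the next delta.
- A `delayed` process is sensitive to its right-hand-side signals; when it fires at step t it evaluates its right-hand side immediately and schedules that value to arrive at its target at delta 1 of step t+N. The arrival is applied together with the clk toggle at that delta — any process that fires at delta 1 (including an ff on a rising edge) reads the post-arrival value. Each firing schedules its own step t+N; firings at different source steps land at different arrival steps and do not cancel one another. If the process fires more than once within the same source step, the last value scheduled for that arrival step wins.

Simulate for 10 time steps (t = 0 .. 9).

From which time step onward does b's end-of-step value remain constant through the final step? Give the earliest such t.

5

t0.Δ0 c=0 e=0 b=0 d=1 a=1 clk=0
t0.Δ1 c=0 e=0 b=0 d=1 a=1 clk=1
t0.Δ2 c=0 e=0 b=0 d=1 a=0 clk=1
t1.Δ0 c=0 e=0 b=0 d=1 a=0 clk=1
t1.Δ1 c=0 e=0 b=0 d=1 a=0 clk=0
t2.Δ0 c=0 e=0 b=0 d=1 a=0 clk=0
t2.Δ1 c=0 e=0 b=0 d=1 a=0 clk=1
t2.Δ2 c=0 e=0 b=0 d=1 a=1 clk=1
t3.Δ0 c=0 e=0 b=0 d=1 a=1 clk=1
t3.Δ1 c=0 e=0 b=0 d=0 a=1 clk=0
t4.Δ0 c=0 e=0 b=0 d=0 a=1 clk=0
t4.Δ1 c=0 e=0 b=0 d=1 a=1 clk=1
t4.Δ2 c=0 e=0 b=0 d=1 a=0 clk=1
t5.Δ0 c=0 e=0 b=0 d=1 a=0 clk=1
t5.Δ1 c=0 e=1 b=0 d=1 a=0 clk=0
t5.Δ2 c=0 e=1 b=1 d=1 a=0 clk=0
t6.Δ0 c=0 e=1 b=1 d=1 a=0 clk=0
t6.Δ1 c=0 e=1 b=1 d=1 a=0 clk=1
t6.Δ2 c=0 e=1 b=1 d=1 a=1 clk=1
t6.Δ3 c=1 e=1 b=1 d=1 a=1 clk=1
t7.Δ0 c=1 e=1 b=1 d=1 a=1 clk=1
t7.Δ1 c=1 e=1 b=1 d=0 a=1 clk=0
t7.Δ2 c=0 e=1 b=1 d=0 a=1 clk=0
t8.Δ0 c=0 e=1 b=1 d=0 a=1 clk=0
t8.Δ1 c=0 e=1 b=1 d=1 a=1 clk=1
t8.Δ2 c=1 e=1 b=1 d=1 a=0 clk=1
t8.Δ3 c=0 e=1 b=1 d=1 a=0 clk=1
t9.Δ0 c=0 e=1 b=1 d=1 a=0 clk=1
t9.Δ1 c=0 e=1 b=1 d=1 a=0 clk=0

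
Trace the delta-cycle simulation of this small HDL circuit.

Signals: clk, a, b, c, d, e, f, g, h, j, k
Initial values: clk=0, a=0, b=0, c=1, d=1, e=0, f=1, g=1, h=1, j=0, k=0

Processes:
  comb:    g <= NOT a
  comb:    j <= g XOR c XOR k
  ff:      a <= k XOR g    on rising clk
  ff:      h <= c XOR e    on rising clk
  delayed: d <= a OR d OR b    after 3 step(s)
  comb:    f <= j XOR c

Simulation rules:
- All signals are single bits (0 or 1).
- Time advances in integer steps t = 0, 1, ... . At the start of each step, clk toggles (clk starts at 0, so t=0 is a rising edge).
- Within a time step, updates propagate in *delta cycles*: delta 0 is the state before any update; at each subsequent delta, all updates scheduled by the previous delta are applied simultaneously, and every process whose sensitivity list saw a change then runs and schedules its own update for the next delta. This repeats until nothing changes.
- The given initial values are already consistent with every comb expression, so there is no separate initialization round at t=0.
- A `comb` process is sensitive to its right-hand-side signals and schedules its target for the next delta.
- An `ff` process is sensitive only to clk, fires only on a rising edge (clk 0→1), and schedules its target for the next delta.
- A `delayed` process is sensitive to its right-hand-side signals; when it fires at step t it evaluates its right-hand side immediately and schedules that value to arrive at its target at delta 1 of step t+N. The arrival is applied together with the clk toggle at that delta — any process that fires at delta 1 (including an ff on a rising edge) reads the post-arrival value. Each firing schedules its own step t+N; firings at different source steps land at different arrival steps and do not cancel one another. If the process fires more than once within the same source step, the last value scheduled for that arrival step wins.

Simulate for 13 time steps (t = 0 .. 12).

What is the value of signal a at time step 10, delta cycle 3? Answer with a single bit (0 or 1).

0

t=0 Δ0: b=0 e=0 g=1 c=1 h=1 a=0 j=0 f=1 d=1 k=0 clk=0
  Δ1: clk:0→1
  Δ2: a:0→1
  Δ3: g:1→0
  Δ4: j:0→1
  Δ5: f:1→0
  (5Δ to stable)
t=1 Δ0: b=0 e=0 g=0 c=1 h=1 a=1 j=1 f=0 d=1 k=0 clk=1
  Δ1: clk:1→0
  (1Δ to stable)
t=2 Δ0: b=0 e=0 g=0 c=1 h=1 a=1 j=1 f=0 d=1 k=0 clk=0
  Δ1: clk:0→1
  Δ2: a:1→0
  Δ3: g:0→1
  Δ4: j:1→0
  Δ5: f:0→1
  (5Δ to stable)
t=3 Δ0: b=0 e=0 g=1 c=1 h=1 a=0 j=0 f=1 d=1 k=0 clk=1
  Δ1: clk:1→0
  (1Δ to stable)
t=4 Δ0: b=0 e=0 g=1 c=1 h=1 a=0 j=0 f=1 d=1 k=0 clk=0
  Δ1: clk:0→1
  Δ2: a:0→1
  Δ3: g:1→0
  Δ4: j:0→1
  Δ5: f:1→0
  (5Δ to stable)
t=5 Δ0: b=0 e=0 g=0 c=1 h=1 a=1 j=1 f=0 d=1 k=0 clk=1
  Δ1: clk:1→0
  (1Δ to stable)
t=6 Δ0: b=0 e=0 g=0 c=1 h=1 a=1 j=1 f=0 d=1 k=0 clk=0
  Δ1: clk:0→1
  Δ2: a:1→0
  Δ3: g:0→1
  Δ4: j:1→0
  Δ5: f:0→1
  (5Δ to stable)
t=7 Δ0: b=0 e=0 g=1 c=1 h=1 a=0 j=0 f=1 d=1 k=0 clk=1
  Δ1: clk:1→0
  (1Δ to stable)
t=8 Δ0: b=0 e=0 g=1 c=1 h=1 a=0 j=0 f=1 d=1 k=0 clk=0
  Δ1: clk:0→1
  Δ2: a:0→1
  Δ3: g:1→0
  Δ4: j:0→1
  Δ5: f:1→0
  (5Δ to stable)
t=9 Δ0: b=0 e=0 g=0 c=1 h=1 a=1 j=1 f=0 d=1 k=0 clk=1
  Δ1: clk:1→0
  (1Δ to stable)
t=10 Δ0: b=0 e=0 g=0 c=1 h=1 a=1 j=1 f=0 d=1 k=0 clk=0
  Δ1: clk:0→1
  Δ2: a:1→0
  Δ3: g:0→1
  Δ4: j:1→0
  Δ5: f:0→1
  (5Δ to stable)
t=11 Δ0: b=0 e=0 g=1 c=1 h=1 a=0 j=0 f=1 d=1 k=0 clk=1
  Δ1: clk:1→0
  (1Δ to stable)
t=12 Δ0: b=0 e=0 g=1 c=1 h=1 a=0 j=0 f=1 d=1 k=0 clk=0
  Δ1: clk:0→1
  Δ2: a:0→1
  Δ3: g:1→0
  Δ4: j:0→1
  Δ5: f:1→0
  (5Δ to stable)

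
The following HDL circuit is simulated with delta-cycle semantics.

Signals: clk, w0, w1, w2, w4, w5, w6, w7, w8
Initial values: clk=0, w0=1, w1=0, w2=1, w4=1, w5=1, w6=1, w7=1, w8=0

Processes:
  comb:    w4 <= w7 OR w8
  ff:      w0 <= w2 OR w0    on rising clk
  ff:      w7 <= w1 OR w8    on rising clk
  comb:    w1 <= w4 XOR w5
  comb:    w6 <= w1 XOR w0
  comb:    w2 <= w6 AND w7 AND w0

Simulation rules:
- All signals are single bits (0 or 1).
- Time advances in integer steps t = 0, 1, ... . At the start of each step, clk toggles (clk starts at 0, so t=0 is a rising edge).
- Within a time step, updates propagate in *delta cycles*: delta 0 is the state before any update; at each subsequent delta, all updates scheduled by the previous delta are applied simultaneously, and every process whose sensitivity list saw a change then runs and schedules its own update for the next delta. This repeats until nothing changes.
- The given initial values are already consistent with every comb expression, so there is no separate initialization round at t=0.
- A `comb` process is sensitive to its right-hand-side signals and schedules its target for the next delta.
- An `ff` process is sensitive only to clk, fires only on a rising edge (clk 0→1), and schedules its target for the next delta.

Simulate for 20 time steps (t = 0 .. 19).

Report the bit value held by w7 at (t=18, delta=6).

1

t=0 Δ0: w7=1 clk=0 w1=0 w2=1 w6=1 w8=0 w4=1 w5=1 w0=1
  Δ1: clk:0→1
  Δ2: w7:1→0
  Δ3: w2:1→0, w4:1→0
  Δ4: w1:0→1
  Δ5: w6:1→0
  (5Δ to stable)
t=1 Δ0: w7=0 clk=1 w1=1 w2=0 w6=0 w8=0 w4=0 w5=1 w0=1
  Δ1: clk:1→0
  (1Δ to stable)
t=2 Δ0: w7=0 clk=0 w1=1 w2=0 w6=0 w8=0 w4=0 w5=1 w0=1
  Δ1: clk:0→1
  Δ2: w7:0→1
  Δ3: w4:0→1
  Δ4: w1:1→0
  Δ5: w6:0→1
  Δ6: w2:0→1
  (6Δ to stable)
t=3 Δ0: w7=1 clk=1 w1=0 w2=1 w6=1 w8=0 w4=1 w5=1 w0=1
  Δ1: clk:1→0
  (1Δ to stable)
t=4 Δ0: w7=1 clk=0 w1=0 w2=1 w6=1 w8=0 w4=1 w5=1 w0=1
  Δ1: clk:0→1
  Δ2: w7:1→0
  Δ3: w2:1→0, w4:1→0
  Δ4: w1:0→1
  Δ5: w6:1→0
  (5Δ to stable)
t=5 Δ0: w7=0 clk=1 w1=1 w2=0 w6=0 w8=0 w4=0 w5=1 w0=1
  Δ1: clk:1→0
  (1Δ to stable)
t=6 Δ0: w7=0 clk=0 w1=1 w2=0 w6=0 w8=0 w4=0 w5=1 w0=1
  Δ1: clk:0→1
  Δ2: w7:0→1
  Δ3: w4:0→1
  Δ4: w1:1→0
  Δ5: w6:0→1
  Δ6: w2:0→1
  (6Δ to stable)
t=7 Δ0: w7=1 clk=1 w1=0 w2=1 w6=1 w8=0 w4=1 w5=1 w0=1
  Δ1: clk:1→0
  (1Δ to stable)
t=8 Δ0: w7=1 clk=0 w1=0 w2=1 w6=1 w8=0 w4=1 w5=1 w0=1
  Δ1: clk:0→1
  Δ2: w7:1→0
  Δ3: w2:1→0, w4:1→0
  Δ4: w1:0→1
  Δ5: w6:1→0
  (5Δ to stable)
t=9 Δ0: w7=0 clk=1 w1=1 w2=0 w6=0 w8=0 w4=0 w5=1 w0=1
  Δ1: clk:1→0
  (1Δ to stable)
t=10 Δ0: w7=0 clk=0 w1=1 w2=0 w6=0 w8=0 w4=0 w5=1 w0=1
  Δ1: clk:0→1
  Δ2: w7:0→1
  Δ3: w4:0→1
  Δ4: w1:1→0
  Δ5: w6:0→1
  Δ6: w2:0→1
  (6Δ to stable)
t=11 Δ0: w7=1 clk=1 w1=0 w2=1 w6=1 w8=0 w4=1 w5=1 w0=1
  Δ1: clk:1→0
  (1Δ to stable)
t=12 Δ0: w7=1 clk=0 w1=0 w2=1 w6=1 w8=0 w4=1 w5=1 w0=1
  Δ1: clk:0→1
  Δ2: w7:1→0
  Δ3: w2:1→0, w4:1→0
  Δ4: w1:0→1
  Δ5: w6:1→0
  (5Δ to stable)
t=13 Δ0: w7=0 clk=1 w1=1 w2=0 w6=0 w8=0 w4=0 w5=1 w0=1
  Δ1: clk:1→0
  (1Δ to stable)
t=14 Δ0: w7=0 clk=0 w1=1 w2=0 w6=0 w8=0 w4=0 w5=1 w0=1
  Δ1: clk:0→1
  Δ2: w7:0→1
  Δ3: w4:0→1
  Δ4: w1:1→0
  Δ5: w6:0→1
  Δ6: w2:0→1
  (6Δ to stable)
t=15 Δ0: w7=1 clk=1 w1=0 w2=1 w6=1 w8=0 w4=1 w5=1 w0=1
  Δ1: clk:1→0
  (1Δ to stable)
t=16 Δ0: w7=1 clk=0 w1=0 w2=1 w6=1 w8=0 w4=1 w5=1 w0=1
  Δ1: clk:0→1
  Δ2: w7:1→0
  Δ3: w2:1→0, w4:1→0
  Δ4: w1:0→1
  Δ5: w6:1→0
  (5Δ to stable)
t=17 Δ0: w7=0 clk=1 w1=1 w2=0 w6=0 w8=0 w4=0 w5=1 w0=1
  Δ1: clk:1→0
  (1Δ to stable)
t=18 Δ0: w7=0 clk=0 w1=1 w2=0 w6=0 w8=0 w4=0 w5=1 w0=1
  Δ1: clk:0→1
  Δ2: w7:0→1
  Δ3: w4:0→1
  Δ4: w1:1→0
  Δ5: w6:0→1
  Δ6: w2:0→1
  (6Δ to stable)
t=19 Δ0: w7=1 clk=1 w1=0 w2=1 w6=1 w8=0 w4=1 w5=1 w0=1
  Δ1: clk:1→0
  (1Δ to stable)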